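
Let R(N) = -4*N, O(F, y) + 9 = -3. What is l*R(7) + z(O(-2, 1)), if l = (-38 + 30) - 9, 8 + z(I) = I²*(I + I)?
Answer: -2988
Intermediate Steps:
O(F, y) = -12 (O(F, y) = -9 - 3 = -12)
z(I) = -8 + 2*I³ (z(I) = -8 + I²*(I + I) = -8 + I²*(2*I) = -8 + 2*I³)
l = -17 (l = -8 - 9 = -17)
l*R(7) + z(O(-2, 1)) = -(-68)*7 + (-8 + 2*(-12)³) = -17*(-28) + (-8 + 2*(-1728)) = 476 + (-8 - 3456) = 476 - 3464 = -2988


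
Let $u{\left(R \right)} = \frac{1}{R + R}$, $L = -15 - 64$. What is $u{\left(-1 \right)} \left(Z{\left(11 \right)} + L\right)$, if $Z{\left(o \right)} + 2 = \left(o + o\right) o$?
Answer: $- \frac{161}{2} \approx -80.5$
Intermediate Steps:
$L = -79$
$u{\left(R \right)} = \frac{1}{2 R}$
$Z{\left(o \right)} = -2 + 2 o^{2}$ ($Z{\left(o \right)} = -2 + \left(o + o\right) o = -2 + 2 o o = -2 + 2 o^{2}$)
$u{\left(-1 \right)} \left(Z{\left(11 \right)} + L\right) = \frac{1}{2 \left(-1\right)} \left(\left(-2 + 2 \cdot 11^{2}\right) - 79\right) = \frac{1}{2} \left(-1\right) \left(\left(-2 + 2 \cdot 121\right) - 79\right) = - \frac{\left(-2 + 242\right) - 79}{2} = - \frac{240 - 79}{2} = \left(- \frac{1}{2}\right) 161 = - \frac{161}{2}$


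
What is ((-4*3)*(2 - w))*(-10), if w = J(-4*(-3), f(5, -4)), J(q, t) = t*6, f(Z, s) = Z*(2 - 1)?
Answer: -3360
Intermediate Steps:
f(Z, s) = Z (f(Z, s) = Z*1 = Z)
J(q, t) = 6*t
w = 30 (w = 6*5 = 30)
((-4*3)*(2 - w))*(-10) = ((-4*3)*(2 - 1*30))*(-10) = -12*(2 - 30)*(-10) = -12*(-28)*(-10) = 336*(-10) = -3360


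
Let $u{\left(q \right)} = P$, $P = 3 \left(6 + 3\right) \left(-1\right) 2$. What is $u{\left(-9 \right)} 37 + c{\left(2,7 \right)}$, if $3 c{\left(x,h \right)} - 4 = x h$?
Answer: $-1992$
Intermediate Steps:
$c{\left(x,h \right)} = \frac{4}{3} + \frac{h x}{3}$ ($c{\left(x,h \right)} = \frac{4}{3} + \frac{x h}{3} = \frac{4}{3} + \frac{h x}{3}$)
$P = -54$ ($P = 3 \cdot 9 \left(-1\right) 2 = 3 \left(-9\right) 2 = \left(-27\right) 2 = -54$)
$u{\left(q \right)} = -54$
$u{\left(-9 \right)} 37 + c{\left(2,7 \right)} = \left(-54\right) 37 + \left(\frac{4}{3} + \frac{1}{3} \cdot 7 \cdot 2\right) = -1998 + \left(\frac{4}{3} + \frac{14}{3}\right) = -1998 + 6 = -1992$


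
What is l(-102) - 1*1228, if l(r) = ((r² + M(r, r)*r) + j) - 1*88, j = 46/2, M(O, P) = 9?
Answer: 8193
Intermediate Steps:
j = 23 (j = 46*(½) = 23)
l(r) = -65 + r² + 9*r (l(r) = ((r² + 9*r) + 23) - 1*88 = (23 + r² + 9*r) - 88 = -65 + r² + 9*r)
l(-102) - 1*1228 = (-65 + (-102)² + 9*(-102)) - 1*1228 = (-65 + 10404 - 918) - 1228 = 9421 - 1228 = 8193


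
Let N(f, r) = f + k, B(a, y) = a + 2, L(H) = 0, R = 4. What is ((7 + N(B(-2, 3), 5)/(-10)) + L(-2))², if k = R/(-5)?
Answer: 31329/625 ≈ 50.126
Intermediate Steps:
k = -⅘ (k = 4/(-5) = 4*(-⅕) = -⅘ ≈ -0.80000)
B(a, y) = 2 + a
N(f, r) = -⅘ + f (N(f, r) = f - ⅘ = -⅘ + f)
((7 + N(B(-2, 3), 5)/(-10)) + L(-2))² = ((7 + (-⅘ + (2 - 2))/(-10)) + 0)² = ((7 + (-⅘ + 0)*(-⅒)) + 0)² = ((7 - ⅘*(-⅒)) + 0)² = ((7 + 2/25) + 0)² = (177/25 + 0)² = (177/25)² = 31329/625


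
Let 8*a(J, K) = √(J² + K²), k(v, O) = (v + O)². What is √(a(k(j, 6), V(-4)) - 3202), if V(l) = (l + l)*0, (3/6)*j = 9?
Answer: I*√3130 ≈ 55.946*I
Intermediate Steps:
j = 18 (j = 2*9 = 18)
V(l) = 0 (V(l) = (2*l)*0 = 0)
k(v, O) = (O + v)²
a(J, K) = √(J² + K²)/8
√(a(k(j, 6), V(-4)) - 3202) = √(√(((6 + 18)²)² + 0²)/8 - 3202) = √(√((24²)² + 0)/8 - 3202) = √(√(576² + 0)/8 - 3202) = √(√(331776 + 0)/8 - 3202) = √(√331776/8 - 3202) = √((⅛)*576 - 3202) = √(72 - 3202) = √(-3130) = I*√3130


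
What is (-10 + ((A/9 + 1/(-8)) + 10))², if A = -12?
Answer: 1225/576 ≈ 2.1267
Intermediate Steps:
(-10 + ((A/9 + 1/(-8)) + 10))² = (-10 + ((-12/9 + 1/(-8)) + 10))² = (-10 + ((-12*⅑ + 1*(-⅛)) + 10))² = (-10 + ((-4/3 - ⅛) + 10))² = (-10 + (-35/24 + 10))² = (-10 + 205/24)² = (-35/24)² = 1225/576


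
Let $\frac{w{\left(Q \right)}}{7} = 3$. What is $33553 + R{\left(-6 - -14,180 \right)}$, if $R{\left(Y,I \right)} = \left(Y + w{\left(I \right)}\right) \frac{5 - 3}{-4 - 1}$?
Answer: $\frac{167707}{5} \approx 33541.0$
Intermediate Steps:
$w{\left(Q \right)} = 21$ ($w{\left(Q \right)} = 7 \cdot 3 = 21$)
$R{\left(Y,I \right)} = - \frac{42}{5} - \frac{2 Y}{5}$ ($R{\left(Y,I \right)} = \left(Y + 21\right) \frac{5 - 3}{-4 - 1} = \left(21 + Y\right) \frac{2}{-5} = \left(21 + Y\right) 2 \left(- \frac{1}{5}\right) = \left(21 + Y\right) \left(- \frac{2}{5}\right) = - \frac{42}{5} - \frac{2 Y}{5}$)
$33553 + R{\left(-6 - -14,180 \right)} = 33553 - \left(\frac{42}{5} + \frac{2 \left(-6 - -14\right)}{5}\right) = 33553 - \left(\frac{42}{5} + \frac{2 \left(-6 + 14\right)}{5}\right) = 33553 - \frac{58}{5} = \frac{167707}{5}$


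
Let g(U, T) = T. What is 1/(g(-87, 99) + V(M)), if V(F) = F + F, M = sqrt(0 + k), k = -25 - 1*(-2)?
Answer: 99/9893 - 2*I*sqrt(23)/9893 ≈ 0.010007 - 0.00096954*I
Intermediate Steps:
k = -23 (k = -25 + 2 = -23)
M = I*sqrt(23) (M = sqrt(0 - 23) = sqrt(-23) = I*sqrt(23) ≈ 4.7958*I)
V(F) = 2*F
1/(g(-87, 99) + V(M)) = 1/(99 + 2*(I*sqrt(23))) = 1/(99 + 2*I*sqrt(23))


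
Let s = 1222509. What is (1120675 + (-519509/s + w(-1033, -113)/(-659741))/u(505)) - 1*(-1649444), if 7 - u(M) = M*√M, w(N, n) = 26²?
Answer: 287738473090780464069083707/103872242705377660344 + 173501740642765*√505/103872242705377660344 ≈ 2.7701e+6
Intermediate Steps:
w(N, n) = 676
u(M) = 7 - M^(3/2) (u(M) = 7 - M*√M = 7 - M^(3/2))
(1120675 + (-519509/s + w(-1033, -113)/(-659741))/u(505)) - 1*(-1649444) = (1120675 + (-519509/1222509 + 676/(-659741))/(7 - 505^(3/2))) - 1*(-1649444) = (1120675 + (-519509*1/1222509 + 676*(-1/659741))/(7 - 505*√505)) + 1649444 = (1120675 + (-519509/1222509 - 676/659741)/(7 - 505*√505)) + 1649444 = (1120675 - 343567803253/(806539310169*(7 - 505*√505))) + 1649444 = 2770119 - 343567803253/(806539310169*(7 - 505*√505))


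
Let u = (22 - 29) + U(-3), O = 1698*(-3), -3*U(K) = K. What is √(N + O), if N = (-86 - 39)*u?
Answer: 2*I*√1086 ≈ 65.909*I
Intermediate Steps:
U(K) = -K/3
O = -5094
u = -6 (u = (22 - 29) - ⅓*(-3) = -7 + 1 = -6)
N = 750 (N = (-86 - 39)*(-6) = -125*(-6) = 750)
√(N + O) = √(750 - 5094) = √(-4344) = 2*I*√1086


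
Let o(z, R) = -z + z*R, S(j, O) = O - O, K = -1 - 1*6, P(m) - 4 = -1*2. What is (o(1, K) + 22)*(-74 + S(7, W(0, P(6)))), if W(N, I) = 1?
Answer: -1036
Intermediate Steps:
P(m) = 2 (P(m) = 4 - 1*2 = 4 - 2 = 2)
K = -7 (K = -1 - 6 = -7)
S(j, O) = 0
o(z, R) = -z + R*z
(o(1, K) + 22)*(-74 + S(7, W(0, P(6)))) = (1*(-1 - 7) + 22)*(-74 + 0) = (1*(-8) + 22)*(-74) = (-8 + 22)*(-74) = 14*(-74) = -1036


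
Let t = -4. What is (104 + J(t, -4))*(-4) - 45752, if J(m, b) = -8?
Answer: -46136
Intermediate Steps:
(104 + J(t, -4))*(-4) - 45752 = (104 - 8)*(-4) - 45752 = 96*(-4) - 45752 = -384 - 45752 = -46136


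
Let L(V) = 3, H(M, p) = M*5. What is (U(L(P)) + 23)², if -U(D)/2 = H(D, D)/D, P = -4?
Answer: 169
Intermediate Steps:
H(M, p) = 5*M
U(D) = -10 (U(D) = -2*5*D/D = -2*5 = -10)
(U(L(P)) + 23)² = (-10 + 23)² = 13² = 169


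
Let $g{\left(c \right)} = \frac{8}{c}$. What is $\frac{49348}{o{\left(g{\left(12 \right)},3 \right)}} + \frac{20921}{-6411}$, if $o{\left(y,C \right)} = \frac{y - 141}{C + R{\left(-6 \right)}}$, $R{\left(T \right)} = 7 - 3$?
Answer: $- \frac{6652578329}{2699031} \approx -2464.8$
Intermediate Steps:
$R{\left(T \right)} = 4$ ($R{\left(T \right)} = 7 - 3 = 4$)
$o{\left(y,C \right)} = \frac{-141 + y}{4 + C}$ ($o{\left(y,C \right)} = \frac{y - 141}{C + 4} = \frac{-141 + y}{4 + C}$)
$\frac{49348}{o{\left(g{\left(12 \right)},3 \right)}} + \frac{20921}{-6411} = \frac{49348}{\frac{1}{4 + 3} \left(-141 + \frac{8}{12}\right)} + \frac{20921}{-6411} = \frac{49348}{\frac{1}{7} \left(-141 + 8 \cdot \frac{1}{12}\right)} + 20921 \left(- \frac{1}{6411}\right) = \frac{49348}{\frac{1}{7} \left(-141 + \frac{2}{3}\right)} - \frac{20921}{6411} = \frac{49348}{\frac{1}{7} \left(- \frac{421}{3}\right)} - \frac{20921}{6411} = \frac{49348}{- \frac{421}{21}} - \frac{20921}{6411} = 49348 \left(- \frac{21}{421}\right) - \frac{20921}{6411} = - \frac{1036308}{421} - \frac{20921}{6411} = - \frac{6652578329}{2699031}$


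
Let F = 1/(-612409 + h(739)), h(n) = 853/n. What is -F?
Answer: 739/452569398 ≈ 1.6329e-6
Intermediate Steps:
F = -739/452569398 (F = 1/(-612409 + 853/739) = 1/(-452569398/739) = -739/452569398 ≈ -1.6329e-6)
-F = -1*(-739/452569398) = 739/452569398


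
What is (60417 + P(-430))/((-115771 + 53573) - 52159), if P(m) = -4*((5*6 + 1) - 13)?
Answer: -20115/38119 ≈ -0.52769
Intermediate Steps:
P(m) = -72 (P(m) = -4*((30 + 1) - 13) = -4*(31 - 13) = -4*18 = -72)
(60417 + P(-430))/((-115771 + 53573) - 52159) = (60417 - 72)/((-115771 + 53573) - 52159) = 60345/(-62198 - 52159) = 60345/(-114357) = 60345*(-1/114357) = -20115/38119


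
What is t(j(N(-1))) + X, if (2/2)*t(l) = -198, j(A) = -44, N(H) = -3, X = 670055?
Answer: 669857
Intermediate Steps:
t(l) = -198
t(j(N(-1))) + X = -198 + 670055 = 669857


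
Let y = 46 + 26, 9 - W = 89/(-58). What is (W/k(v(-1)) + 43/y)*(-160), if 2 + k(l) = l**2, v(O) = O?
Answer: 414980/261 ≈ 1590.0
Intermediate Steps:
k(l) = -2 + l**2
W = 611/58 (W = 9 - 89/(-58) = 9 - 89*(-1)/58 = 9 - 1*(-89/58) = 9 + 89/58 = 611/58 ≈ 10.534)
y = 72
(W/k(v(-1)) + 43/y)*(-160) = (611/(58*(-2 + (-1)**2)) + 43/72)*(-160) = (611/(58*(-2 + 1)) + 43*(1/72))*(-160) = ((611/58)/(-1) + 43/72)*(-160) = ((611/58)*(-1) + 43/72)*(-160) = (-611/58 + 43/72)*(-160) = -20749/2088*(-160) = 414980/261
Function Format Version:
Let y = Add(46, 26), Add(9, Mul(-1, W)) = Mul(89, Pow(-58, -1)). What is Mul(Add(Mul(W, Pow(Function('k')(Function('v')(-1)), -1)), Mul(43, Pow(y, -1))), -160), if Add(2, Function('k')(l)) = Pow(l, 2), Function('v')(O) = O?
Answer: Rational(414980, 261) ≈ 1590.0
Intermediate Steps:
Function('k')(l) = Add(-2, Pow(l, 2))
W = Rational(611, 58) (W = Add(9, Mul(-1, Mul(89, Pow(-58, -1)))) = Add(9, Mul(-1, Mul(89, Rational(-1, 58)))) = Add(9, Mul(-1, Rational(-89, 58))) = Add(9, Rational(89, 58)) = Rational(611, 58) ≈ 10.534)
y = 72
Mul(Add(Mul(W, Pow(Function('k')(Function('v')(-1)), -1)), Mul(43, Pow(y, -1))), -160) = Mul(Add(Mul(Rational(611, 58), Pow(Add(-2, Pow(-1, 2)), -1)), Mul(43, Pow(72, -1))), -160) = Mul(Add(Mul(Rational(611, 58), Pow(Add(-2, 1), -1)), Mul(43, Rational(1, 72))), -160) = Mul(Add(Mul(Rational(611, 58), Pow(-1, -1)), Rational(43, 72)), -160) = Mul(Add(Mul(Rational(611, 58), -1), Rational(43, 72)), -160) = Mul(Add(Rational(-611, 58), Rational(43, 72)), -160) = Mul(Rational(-20749, 2088), -160) = Rational(414980, 261)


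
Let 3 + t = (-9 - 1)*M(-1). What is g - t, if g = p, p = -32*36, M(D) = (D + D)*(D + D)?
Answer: -1109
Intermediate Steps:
M(D) = 4*D**2 (M(D) = (2*D)*(2*D) = 4*D**2)
t = -43 (t = -3 + (-9 - 1)*(4*(-1)**2) = -3 - 40 = -43)
p = -1152
g = -1152
g - t = -1152 - 1*(-43) = -1152 + 43 = -1109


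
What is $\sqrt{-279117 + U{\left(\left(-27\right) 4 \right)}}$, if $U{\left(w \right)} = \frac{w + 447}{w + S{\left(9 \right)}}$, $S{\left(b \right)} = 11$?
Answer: $\frac{8 i \sqrt{41035074}}{97} \approx 528.32 i$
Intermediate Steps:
$U{\left(w \right)} = \frac{447 + w}{11 + w}$ ($U{\left(w \right)} = \frac{w + 447}{w + 11} = \frac{447 + w}{11 + w}$)
$\sqrt{-279117 + U{\left(\left(-27\right) 4 \right)}} = \sqrt{-279117 + \frac{447 - 108}{11 - 108}} = \sqrt{-279117 + \frac{1}{-97} \cdot 339} = \sqrt{-279117 - \frac{339}{97}} = \sqrt{- \frac{27074688}{97}} = \frac{8 i \sqrt{41035074}}{97}$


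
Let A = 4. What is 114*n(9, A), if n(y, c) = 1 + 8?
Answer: 1026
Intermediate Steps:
n(y, c) = 9
114*n(9, A) = 114*9 = 1026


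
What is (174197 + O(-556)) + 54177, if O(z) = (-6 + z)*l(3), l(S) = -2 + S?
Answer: 227812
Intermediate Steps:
O(z) = -6 + z (O(z) = (-6 + z)*(-2 + 3) = (-6 + z)*1 = -6 + z)
(174197 + O(-556)) + 54177 = (174197 + (-6 - 556)) + 54177 = (174197 - 562) + 54177 = 173635 + 54177 = 227812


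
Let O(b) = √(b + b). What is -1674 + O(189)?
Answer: -1674 + 3*√42 ≈ -1654.6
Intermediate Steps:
O(b) = √2*√b (O(b) = √(2*b) = √2*√b)
-1674 + O(189) = -1674 + √2*√189 = -1674 + √2*(3*√21) = -1674 + 3*√42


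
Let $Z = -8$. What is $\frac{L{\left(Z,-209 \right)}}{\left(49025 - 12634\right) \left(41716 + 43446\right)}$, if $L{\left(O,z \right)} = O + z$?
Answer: $- \frac{31}{442732906} \approx -7.002 \cdot 10^{-8}$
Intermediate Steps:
$\frac{L{\left(Z,-209 \right)}}{\left(49025 - 12634\right) \left(41716 + 43446\right)} = \frac{-8 - 209}{\left(49025 - 12634\right) \left(41716 + 43446\right)} = - \frac{217}{36391 \cdot 85162} = - \frac{217}{3099130342} = \left(-217\right) \frac{1}{3099130342} = - \frac{31}{442732906}$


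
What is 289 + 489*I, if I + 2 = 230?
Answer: 111781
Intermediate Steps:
I = 228 (I = -2 + 230 = 228)
289 + 489*I = 289 + 489*228 = 289 + 111492 = 111781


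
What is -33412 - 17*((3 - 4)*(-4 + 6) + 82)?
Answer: -34772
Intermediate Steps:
-33412 - 17*((3 - 4)*(-4 + 6) + 82) = -33412 - 17*(-1*2 + 82) = -33412 - 17*(-2 + 82) = -33412 - 17*80 = -33412 - 1*1360 = -33412 - 1360 = -34772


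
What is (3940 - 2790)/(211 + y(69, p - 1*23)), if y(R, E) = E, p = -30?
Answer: 575/79 ≈ 7.2785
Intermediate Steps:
(3940 - 2790)/(211 + y(69, p - 1*23)) = (3940 - 2790)/(211 + (-30 - 1*23)) = 1150/(211 + (-30 - 23)) = 1150/(211 - 53) = 1150/158 = 1150*(1/158) = 575/79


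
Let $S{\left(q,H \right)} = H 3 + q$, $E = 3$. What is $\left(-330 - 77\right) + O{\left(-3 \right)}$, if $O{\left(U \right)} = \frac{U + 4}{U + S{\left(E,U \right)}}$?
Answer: $- \frac{3664}{9} \approx -407.11$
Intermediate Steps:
$S{\left(q,H \right)} = q + 3 H$ ($S{\left(q,H \right)} = 3 H + q = q + 3 H$)
$O{\left(U \right)} = \frac{4 + U}{3 + 4 U}$ ($O{\left(U \right)} = \frac{U + 4}{U + \left(3 + 3 U\right)} = \frac{4 + U}{3 + 4 U}$)
$\left(-330 - 77\right) + O{\left(-3 \right)} = \left(-330 - 77\right) + \frac{4 - 3}{3 + 4 \left(-3\right)} = -407 + \frac{1}{3 - 12} \cdot 1 = -407 + \frac{1}{-9} \cdot 1 = -407 - \frac{1}{9} = - \frac{3664}{9}$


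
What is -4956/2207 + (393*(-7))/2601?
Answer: -6320671/1913469 ≈ -3.3033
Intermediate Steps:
-4956/2207 + (393*(-7))/2601 = -4956*1/2207 - 2751*1/2601 = -4956/2207 - 917/867 = -6320671/1913469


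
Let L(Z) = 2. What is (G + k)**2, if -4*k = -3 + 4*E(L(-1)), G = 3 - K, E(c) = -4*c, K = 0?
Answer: 2209/16 ≈ 138.06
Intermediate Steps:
G = 3 (G = 3 - 1*0 = 3 + 0 = 3)
k = 35/4 (k = -(-3 + 4*(-4*2))/4 = -(-3 + 4*(-8))/4 = -(-3 - 32)/4 = -1/4*(-35) = 35/4 ≈ 8.7500)
(G + k)**2 = (3 + 35/4)**2 = (47/4)**2 = 2209/16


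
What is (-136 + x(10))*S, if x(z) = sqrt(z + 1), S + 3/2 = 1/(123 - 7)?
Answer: 5882/29 - 173*sqrt(11)/116 ≈ 197.88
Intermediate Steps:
S = -173/116 (S = -3/2 + 1/(123 - 7) = -3/2 + 1/116 = -173/116 ≈ -1.4914)
x(z) = sqrt(1 + z)
(-136 + x(10))*S = (-136 + sqrt(1 + 10))*(-173/116) = (-136 + sqrt(11))*(-173/116) = 5882/29 - 173*sqrt(11)/116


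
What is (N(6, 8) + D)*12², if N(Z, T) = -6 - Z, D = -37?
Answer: -7056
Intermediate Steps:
(N(6, 8) + D)*12² = ((-6 - 1*6) - 37)*12² = ((-6 - 6) - 37)*144 = (-12 - 37)*144 = -49*144 = -7056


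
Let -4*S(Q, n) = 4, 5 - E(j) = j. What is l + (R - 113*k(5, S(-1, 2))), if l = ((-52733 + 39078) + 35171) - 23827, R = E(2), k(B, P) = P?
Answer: -2195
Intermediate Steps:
E(j) = 5 - j
S(Q, n) = -1 (S(Q, n) = -¼*4 = -1)
R = 3 (R = 5 - 1*2 = 5 - 2 = 3)
l = -2311 (l = (-13655 + 35171) - 23827 = 21516 - 23827 = -2311)
l + (R - 113*k(5, S(-1, 2))) = -2311 + (3 - 113*(-1)) = -2311 + (3 + 113) = -2311 + 116 = -2195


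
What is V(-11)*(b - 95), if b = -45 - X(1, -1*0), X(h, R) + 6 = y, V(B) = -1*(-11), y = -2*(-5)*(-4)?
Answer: -1034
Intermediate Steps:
y = -40 (y = 10*(-4) = -40)
V(B) = 11
X(h, R) = -46 (X(h, R) = -6 - 40 = -46)
b = 1 (b = -45 - 1*(-46) = -45 + 46 = 1)
V(-11)*(b - 95) = 11*(1 - 95) = 11*(-94) = -1034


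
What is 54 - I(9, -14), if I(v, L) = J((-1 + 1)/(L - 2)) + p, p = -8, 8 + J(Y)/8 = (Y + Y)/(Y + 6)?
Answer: 126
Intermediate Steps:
J(Y) = -64 + 16*Y/(6 + Y) (J(Y) = -64 + 8*((Y + Y)/(Y + 6)) = -64 + 8*((2*Y)/(6 + Y)) = -64 + 8*(2*Y/(6 + Y)) = -64 + 16*Y/(6 + Y))
I(v, L) = -72 (I(v, L) = 48*(-8 - (-1 + 1)/(L - 2))/(6 + (-1 + 1)/(L - 2)) - 8 = 48*(-8 - 0/(-2 + L))/(6 + 0/(-2 + L)) - 8 = 48*(-8 - 1*0)/(6 + 0) - 8 = 48*(-8 + 0)/6 - 8 = 48*(1/6)*(-8) - 8 = -64 - 8 = -72)
54 - I(9, -14) = 54 - 1*(-72) = 54 + 72 = 126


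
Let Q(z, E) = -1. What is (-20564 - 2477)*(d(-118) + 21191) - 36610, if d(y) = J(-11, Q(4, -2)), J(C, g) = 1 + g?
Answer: -488298441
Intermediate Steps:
d(y) = 0 (d(y) = 1 - 1 = 0)
(-20564 - 2477)*(d(-118) + 21191) - 36610 = (-20564 - 2477)*(0 + 21191) - 36610 = -23041*21191 - 36610 = -488261831 - 36610 = -488298441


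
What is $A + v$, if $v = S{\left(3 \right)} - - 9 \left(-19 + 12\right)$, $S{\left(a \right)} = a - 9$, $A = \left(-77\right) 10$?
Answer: $-839$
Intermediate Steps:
$A = -770$
$S{\left(a \right)} = -9 + a$
$v = -69$ ($v = \left(-9 + 3\right) - - 9 \left(-19 + 12\right) = -6 - \left(-9\right) \left(-7\right) = -6 - 63 = -69$)
$A + v = -770 - 69 = -839$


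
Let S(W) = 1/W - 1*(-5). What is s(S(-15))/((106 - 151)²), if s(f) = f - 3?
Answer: 29/30375 ≈ 0.00095473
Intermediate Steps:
S(W) = 5 + 1/W (S(W) = 1/W + 5 = 5 + 1/W)
s(f) = -3 + f
s(S(-15))/((106 - 151)²) = (-3 + (5 + 1/(-15)))/((106 - 151)²) = (-3 + (5 - 1/15))/((-45)²) = (-3 + 74/15)/2025 = (29/15)*(1/2025) = 29/30375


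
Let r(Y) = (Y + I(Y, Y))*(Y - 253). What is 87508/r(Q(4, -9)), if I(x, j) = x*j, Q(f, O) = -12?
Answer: -21877/8745 ≈ -2.5017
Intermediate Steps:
I(x, j) = j*x
r(Y) = (-253 + Y)*(Y + Y**2) (r(Y) = (Y + Y*Y)*(Y - 253) = (Y + Y**2)*(-253 + Y) = (-253 + Y)*(Y + Y**2))
87508/r(Q(4, -9)) = 87508/((-12*(-253 + (-12)**2 - 252*(-12)))) = 87508/((-12*(-253 + 144 + 3024))) = 87508/((-12*2915)) = 87508/(-34980) = 87508*(-1/34980) = -21877/8745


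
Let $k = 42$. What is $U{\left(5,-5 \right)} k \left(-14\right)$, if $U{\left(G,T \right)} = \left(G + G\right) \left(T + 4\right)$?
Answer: $5880$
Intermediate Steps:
$U{\left(G,T \right)} = 2 G \left(4 + T\right)$
$U{\left(5,-5 \right)} k \left(-14\right) = 2 \cdot 5 \left(4 - 5\right) 42 \left(-14\right) = 2 \cdot 5 \left(-1\right) 42 \left(-14\right) = \left(-10\right) 42 \left(-14\right) = \left(-420\right) \left(-14\right) = 5880$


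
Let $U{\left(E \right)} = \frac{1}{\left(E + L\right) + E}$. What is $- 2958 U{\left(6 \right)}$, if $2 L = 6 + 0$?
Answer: $- \frac{986}{5} \approx -197.2$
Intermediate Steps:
$L = 3$ ($L = \frac{6 + 0}{2} = \frac{1}{2} \cdot 6 = 3$)
$U{\left(E \right)} = \frac{1}{3 + 2 E}$ ($U{\left(E \right)} = \frac{1}{\left(E + 3\right) + E} = \frac{1}{\left(3 + E\right) + E} = \frac{1}{3 + 2 E}$)
$- 2958 U{\left(6 \right)} = - \frac{2958}{3 + 2 \cdot 6} = - \frac{2958}{3 + 12} = - \frac{2958}{15} = \left(-2958\right) \frac{1}{15} = - \frac{986}{5}$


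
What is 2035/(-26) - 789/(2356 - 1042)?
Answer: -224542/2847 ≈ -78.870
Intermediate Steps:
2035/(-26) - 789/(2356 - 1042) = 2035*(-1/26) - 789/1314 = -2035/26 - 789*1/1314 = -2035/26 - 263/438 = -224542/2847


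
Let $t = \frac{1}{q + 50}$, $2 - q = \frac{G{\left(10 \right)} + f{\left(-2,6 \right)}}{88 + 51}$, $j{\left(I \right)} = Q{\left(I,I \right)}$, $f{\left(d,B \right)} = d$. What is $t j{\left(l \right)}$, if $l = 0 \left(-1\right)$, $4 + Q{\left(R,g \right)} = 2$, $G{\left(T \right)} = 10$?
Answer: $- \frac{139}{3610} \approx -0.038504$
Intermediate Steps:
$Q{\left(R,g \right)} = -2$ ($Q{\left(R,g \right)} = -4 + 2 = -2$)
$l = 0$
$j{\left(I \right)} = -2$
$q = \frac{270}{139}$ ($q = 2 - \frac{10 - 2}{88 + 51} = 2 - \frac{8}{139} = \frac{270}{139} \approx 1.9424$)
$t = \frac{139}{7220}$ ($t = \frac{1}{\frac{270}{139} + 50} = \frac{1}{\frac{7220}{139}} = \frac{139}{7220} \approx 0.019252$)
$t j{\left(l \right)} = \frac{139}{7220} \left(-2\right) = - \frac{139}{3610}$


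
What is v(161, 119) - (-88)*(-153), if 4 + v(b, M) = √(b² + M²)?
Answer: -13468 + 7*√818 ≈ -13268.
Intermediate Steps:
v(b, M) = -4 + √(M² + b²) (v(b, M) = -4 + √(b² + M²) = -4 + √(M² + b²))
v(161, 119) - (-88)*(-153) = (-4 + √(119² + 161²)) - (-88)*(-153) = (-4 + √(14161 + 25921)) - 1*13464 = (-4 + √40082) - 13464 = (-4 + 7*√818) - 13464 = -13468 + 7*√818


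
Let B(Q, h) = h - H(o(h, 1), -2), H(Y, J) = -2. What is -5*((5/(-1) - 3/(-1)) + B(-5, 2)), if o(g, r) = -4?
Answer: -10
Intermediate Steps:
B(Q, h) = 2 + h (B(Q, h) = h - 1*(-2) = h + 2 = 2 + h)
-5*((5/(-1) - 3/(-1)) + B(-5, 2)) = -5*((5/(-1) - 3/(-1)) + (2 + 2)) = -5*((5*(-1) - 3*(-1)) + 4) = -5*((-5 + 3) + 4) = -5*(-2 + 4) = -5*2 = -10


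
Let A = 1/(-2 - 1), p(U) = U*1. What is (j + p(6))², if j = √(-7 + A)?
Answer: (18 + I*√66)²/9 ≈ 28.667 + 32.496*I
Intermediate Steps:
p(U) = U
A = -⅓ (A = 1/(-3) = -⅓ ≈ -0.33333)
j = I*√66/3 (j = √(-7 - ⅓) = √(-22/3) = I*√66/3 ≈ 2.708*I)
(j + p(6))² = (I*√66/3 + 6)² = (6 + I*√66/3)²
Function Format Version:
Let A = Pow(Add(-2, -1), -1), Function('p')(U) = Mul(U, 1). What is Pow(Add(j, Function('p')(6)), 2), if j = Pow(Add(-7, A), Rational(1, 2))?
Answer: Mul(Rational(1, 9), Pow(Add(18, Mul(I, Pow(66, Rational(1, 2)))), 2)) ≈ Add(28.667, Mul(32.496, I))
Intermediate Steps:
Function('p')(U) = U
A = Rational(-1, 3) (A = Pow(-3, -1) = Rational(-1, 3) ≈ -0.33333)
j = Mul(Rational(1, 3), I, Pow(66, Rational(1, 2))) (j = Pow(Add(-7, Rational(-1, 3)), Rational(1, 2)) = Pow(Rational(-22, 3), Rational(1, 2)) = Mul(Rational(1, 3), I, Pow(66, Rational(1, 2))) ≈ Mul(2.7080, I))
Pow(Add(j, Function('p')(6)), 2) = Pow(Add(Mul(Rational(1, 3), I, Pow(66, Rational(1, 2))), 6), 2) = Pow(Add(6, Mul(Rational(1, 3), I, Pow(66, Rational(1, 2)))), 2)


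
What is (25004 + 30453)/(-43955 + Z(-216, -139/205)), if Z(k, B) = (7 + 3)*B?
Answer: -2273737/1802433 ≈ -1.2615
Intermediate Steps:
Z(k, B) = 10*B
(25004 + 30453)/(-43955 + Z(-216, -139/205)) = (25004 + 30453)/(-43955 + 10*(-139/205)) = 55457/(-43955 + 10*(-139*1/205)) = 55457/(-43955 + 10*(-139/205)) = 55457/(-43955 - 278/41) = 55457/(-1802433/41) = 55457*(-41/1802433) = -2273737/1802433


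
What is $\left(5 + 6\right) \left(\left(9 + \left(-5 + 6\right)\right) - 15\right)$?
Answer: $-55$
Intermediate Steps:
$\left(5 + 6\right) \left(\left(9 + \left(-5 + 6\right)\right) - 15\right) = 11 \left(\left(9 + 1\right) - 15\right) = 11 \left(10 - 15\right) = 11 \left(-5\right) = -55$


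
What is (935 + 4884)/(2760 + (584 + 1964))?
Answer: 5819/5308 ≈ 1.0963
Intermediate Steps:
(935 + 4884)/(2760 + (584 + 1964)) = 5819/(2760 + 2548) = 5819/5308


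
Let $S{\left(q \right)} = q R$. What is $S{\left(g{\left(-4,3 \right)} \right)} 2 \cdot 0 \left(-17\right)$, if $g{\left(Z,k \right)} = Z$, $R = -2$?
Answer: $0$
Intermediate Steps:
$S{\left(q \right)} = - 2 q$ ($S{\left(q \right)} = q \left(-2\right) = - 2 q$)
$S{\left(g{\left(-4,3 \right)} \right)} 2 \cdot 0 \left(-17\right) = \left(-2\right) \left(-4\right) 2 \cdot 0 \left(-17\right) = 8 \cdot 0 \left(-17\right) = 8 \cdot 0 = 0$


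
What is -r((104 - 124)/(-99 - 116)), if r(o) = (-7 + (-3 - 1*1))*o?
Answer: 44/43 ≈ 1.0233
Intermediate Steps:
r(o) = -11*o (r(o) = (-7 + (-3 - 1))*o = (-7 - 4)*o = -11*o)
-r((104 - 124)/(-99 - 116)) = -(-11)*(104 - 124)/(-99 - 116) = -(-11)*(-20/(-215)) = -(-11)*(-20*(-1/215)) = -(-11)*4/43 = -1*(-44/43) = 44/43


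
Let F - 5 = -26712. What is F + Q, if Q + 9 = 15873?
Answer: -10843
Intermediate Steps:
F = -26707 (F = 5 - 26712 = -26707)
Q = 15864 (Q = -9 + 15873 = 15864)
F + Q = -26707 + 15864 = -10843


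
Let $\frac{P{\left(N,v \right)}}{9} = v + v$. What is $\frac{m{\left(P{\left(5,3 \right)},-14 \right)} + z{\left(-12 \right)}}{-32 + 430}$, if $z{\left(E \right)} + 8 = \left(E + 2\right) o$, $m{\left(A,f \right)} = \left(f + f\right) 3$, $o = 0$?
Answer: $- \frac{46}{199} \approx -0.23116$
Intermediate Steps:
$P{\left(N,v \right)} = 18 v$ ($P{\left(N,v \right)} = 9 \left(v + v\right) = 9 \cdot 2 v = 18 v$)
$m{\left(A,f \right)} = 6 f$ ($m{\left(A,f \right)} = 2 f 3 = 6 f$)
$z{\left(E \right)} = -8$ ($z{\left(E \right)} = -8 + \left(E + 2\right) 0 = -8 + \left(2 + E\right) 0 = -8 + 0 = -8$)
$\frac{m{\left(P{\left(5,3 \right)},-14 \right)} + z{\left(-12 \right)}}{-32 + 430} = \frac{6 \left(-14\right) - 8}{-32 + 430} = \frac{-84 - 8}{398} = \left(-92\right) \frac{1}{398} = - \frac{46}{199}$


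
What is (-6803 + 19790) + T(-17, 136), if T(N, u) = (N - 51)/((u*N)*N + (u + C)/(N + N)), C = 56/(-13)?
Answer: 28199084927/2171332 ≈ 12987.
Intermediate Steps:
C = -56/13 (C = 56*(-1/13) = -56/13 ≈ -4.3077)
T(N, u) = (-51 + N)/(u*N² + (-56/13 + u)/(2*N)) (T(N, u) = (N - 51)/((u*N)*N + (u - 56/13)/(N + N)) = (-51 + N)/((N*u)*N + (-56/13 + u)/((2*N))) = (-51 + N)/(u*N² + (-56/13 + u)*(1/(2*N))) = (-51 + N)/(u*N² + (-56/13 + u)/(2*N)))
(-6803 + 19790) + T(-17, 136) = (-6803 + 19790) + 26*(-17)*(-51 - 17)/(-56 + 13*136 + 26*136*(-17)³) = 12987 + 26*(-17)*(-68)/(-56 + 1768 + 26*136*(-4913)) = 12987 + 26*(-17)*(-68)/(-56 + 1768 - 17372368) = 12987 + 26*(-17)*(-68)/(-17370656) = 12987 + 26*(-17)*(-1/17370656)*(-68) = 12987 - 3757/2171332 = 28199084927/2171332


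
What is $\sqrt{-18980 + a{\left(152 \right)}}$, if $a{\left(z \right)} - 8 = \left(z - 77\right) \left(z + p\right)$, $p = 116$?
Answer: $2 \sqrt{282} \approx 33.586$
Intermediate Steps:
$a{\left(z \right)} = 8 + \left(-77 + z\right) \left(116 + z\right)$ ($a{\left(z \right)} = 8 + \left(z - 77\right) \left(z + 116\right) = 8 + \left(-77 + z\right) \left(116 + z\right)$)
$\sqrt{-18980 + a{\left(152 \right)}} = \sqrt{-18980 + \left(-8924 + 152^{2} + 39 \cdot 152\right)} = \sqrt{-18980 + \left(-8924 + 23104 + 5928\right)} = \sqrt{-18980 + 20108} = \sqrt{1128} = 2 \sqrt{282}$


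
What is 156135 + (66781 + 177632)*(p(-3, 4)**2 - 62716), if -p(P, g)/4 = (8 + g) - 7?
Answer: -15230684373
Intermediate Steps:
p(P, g) = -4 - 4*g (p(P, g) = -4*((8 + g) - 7) = -4*(1 + g) = -4 - 4*g)
156135 + (66781 + 177632)*(p(-3, 4)**2 - 62716) = 156135 + (66781 + 177632)*((-4 - 4*4)**2 - 62716) = 156135 + 244413*((-4 - 16)**2 - 62716) = 156135 + 244413*((-20)**2 - 62716) = 156135 + 244413*(400 - 62716) = 156135 + 244413*(-62316) = 156135 - 15230840508 = -15230684373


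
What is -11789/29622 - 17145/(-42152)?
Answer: 5469631/624313272 ≈ 0.0087610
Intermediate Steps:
-11789/29622 - 17145/(-42152) = -11789*1/29622 - 17145*(-1/42152) = -11789/29622 + 17145/42152 = 5469631/624313272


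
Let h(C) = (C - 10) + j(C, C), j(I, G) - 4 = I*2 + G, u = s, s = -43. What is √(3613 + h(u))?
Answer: √3435 ≈ 58.609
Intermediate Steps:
u = -43
j(I, G) = 4 + G + 2*I (j(I, G) = 4 + (I*2 + G) = 4 + (2*I + G) = 4 + (G + 2*I) = 4 + G + 2*I)
h(C) = -6 + 4*C (h(C) = (C - 10) + (4 + C + 2*C) = (-10 + C) + (4 + 3*C) = -6 + 4*C)
√(3613 + h(u)) = √(3613 + (-6 + 4*(-43))) = √(3613 + (-6 - 172)) = √(3613 - 178) = √3435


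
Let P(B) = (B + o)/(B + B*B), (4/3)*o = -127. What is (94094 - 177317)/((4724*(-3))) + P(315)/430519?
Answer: 396269655417253/67480546864080 ≈ 5.8724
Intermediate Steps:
o = -381/4 (o = (¾)*(-127) = -381/4 ≈ -95.250)
P(B) = (-381/4 + B)/(B + B²) (P(B) = (B - 381/4)/(B + B*B) = (-381/4 + B)/(B + B²))
(94094 - 177317)/((4724*(-3))) + P(315)/430519 = (94094 - 177317)/((4724*(-3))) + ((-381/4 + 315)/(315*(1 + 315)))/430519 = -83223/(-14172) + ((1/315)*(879/4)/316)*(1/430519) = -83223*(-1/14172) + ((1/315)*(1/316)*(879/4))*(1/430519) = 27741/4724 + (293/132720)*(1/430519) = 27741/4724 + 293/57138481680 = 396269655417253/67480546864080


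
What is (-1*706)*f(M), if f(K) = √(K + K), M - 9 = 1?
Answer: -1412*√5 ≈ -3157.3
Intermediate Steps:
M = 10 (M = 9 + 1 = 10)
f(K) = √2*√K (f(K) = √(2*K) = √2*√K)
(-1*706)*f(M) = (-1*706)*(√2*√10) = -1412*√5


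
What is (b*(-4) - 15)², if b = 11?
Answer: 3481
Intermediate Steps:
(b*(-4) - 15)² = (11*(-4) - 15)² = (-44 - 15)² = (-59)² = 3481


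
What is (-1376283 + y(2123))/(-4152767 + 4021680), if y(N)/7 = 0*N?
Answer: 1376283/131087 ≈ 10.499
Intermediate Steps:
y(N) = 0 (y(N) = 7*(0*N) = 7*0 = 0)
(-1376283 + y(2123))/(-4152767 + 4021680) = (-1376283 + 0)/(-4152767 + 4021680) = -1376283/(-131087) = -1376283*(-1/131087) = 1376283/131087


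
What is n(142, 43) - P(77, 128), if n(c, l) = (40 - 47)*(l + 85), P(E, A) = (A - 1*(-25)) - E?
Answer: -972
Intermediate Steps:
P(E, A) = 25 + A - E (P(E, A) = (A + 25) - E = (25 + A) - E = 25 + A - E)
n(c, l) = -595 - 7*l (n(c, l) = -7*(85 + l) = -595 - 7*l)
n(142, 43) - P(77, 128) = (-595 - 7*43) - (25 + 128 - 1*77) = (-595 - 301) - (25 + 128 - 77) = -896 - 1*76 = -896 - 76 = -972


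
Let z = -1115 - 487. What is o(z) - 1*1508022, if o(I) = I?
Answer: -1509624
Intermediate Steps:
z = -1602
o(z) - 1*1508022 = -1602 - 1*1508022 = -1602 - 1508022 = -1509624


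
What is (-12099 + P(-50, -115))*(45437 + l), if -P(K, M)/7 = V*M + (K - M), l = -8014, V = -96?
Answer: -3361857782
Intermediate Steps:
P(K, M) = -7*K + 679*M (P(K, M) = -7*(-96*M + (K - M)) = -7*(K - 97*M) = -7*K + 679*M)
(-12099 + P(-50, -115))*(45437 + l) = (-12099 + (-7*(-50) + 679*(-115)))*(45437 - 8014) = (-12099 + (350 - 78085))*37423 = (-12099 - 77735)*37423 = -89834*37423 = -3361857782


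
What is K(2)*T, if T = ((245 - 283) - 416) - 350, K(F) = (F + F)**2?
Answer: -12864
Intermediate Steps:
K(F) = 4*F**2 (K(F) = (2*F)**2 = 4*F**2)
T = -804 (T = (-38 - 416) - 350 = -454 - 350 = -804)
K(2)*T = (4*2**2)*(-804) = (4*4)*(-804) = 16*(-804) = -12864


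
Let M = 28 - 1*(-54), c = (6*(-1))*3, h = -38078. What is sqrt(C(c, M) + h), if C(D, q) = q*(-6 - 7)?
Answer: 2*I*sqrt(9786) ≈ 197.85*I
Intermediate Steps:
c = -18 (c = -6*3 = -18)
M = 82 (M = 28 + 54 = 82)
C(D, q) = -13*q (C(D, q) = q*(-13) = -13*q)
sqrt(C(c, M) + h) = sqrt(-13*82 - 38078) = sqrt(-1066 - 38078) = sqrt(-39144) = 2*I*sqrt(9786)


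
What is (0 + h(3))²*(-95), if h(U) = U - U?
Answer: 0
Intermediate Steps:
h(U) = 0
(0 + h(3))²*(-95) = (0 + 0)²*(-95) = 0²*(-95) = 0*(-95) = 0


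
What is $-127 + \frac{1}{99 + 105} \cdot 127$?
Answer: $- \frac{25781}{204} \approx -126.38$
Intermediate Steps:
$-127 + \frac{1}{99 + 105} \cdot 127 = -127 + \frac{1}{204} \cdot 127 = -127 + \frac{127}{204} = - \frac{25781}{204}$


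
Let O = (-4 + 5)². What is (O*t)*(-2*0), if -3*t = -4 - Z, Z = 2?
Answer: 0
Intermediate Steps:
O = 1 (O = 1² = 1)
t = 2 (t = -(-4 - 1*2)/3 = -(-4 - 2)/3 = -⅓*(-6) = 2)
(O*t)*(-2*0) = (1*2)*(-2*0) = 2*0 = 0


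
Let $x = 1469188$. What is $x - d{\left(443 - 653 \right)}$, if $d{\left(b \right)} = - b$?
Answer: $1468978$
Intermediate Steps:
$x - d{\left(443 - 653 \right)} = 1469188 - - (443 - 653) = 1469188 - \left(-1\right) \left(-210\right) = 1469188 - 210 = 1468978$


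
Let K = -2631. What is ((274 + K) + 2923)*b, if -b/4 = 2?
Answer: -4528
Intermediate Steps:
b = -8 (b = -4*2 = -8)
((274 + K) + 2923)*b = ((274 - 2631) + 2923)*(-8) = (-2357 + 2923)*(-8) = 566*(-8) = -4528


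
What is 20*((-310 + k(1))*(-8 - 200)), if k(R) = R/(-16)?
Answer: 1289860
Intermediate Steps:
k(R) = -R/16 (k(R) = R*(-1/16) = -R/16)
20*((-310 + k(1))*(-8 - 200)) = 20*((-310 - 1/16*1)*(-8 - 200)) = 20*((-310 - 1/16)*(-208)) = 20*(-4961/16*(-208)) = 20*64493 = 1289860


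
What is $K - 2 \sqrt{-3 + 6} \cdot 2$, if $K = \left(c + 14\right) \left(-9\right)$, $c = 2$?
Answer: $576 \sqrt{3} \approx 997.66$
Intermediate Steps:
$K = -144$ ($K = \left(2 + 14\right) \left(-9\right) = 16 \left(-9\right) = -144$)
$K - 2 \sqrt{-3 + 6} \cdot 2 = - 144 - 2 \sqrt{-3 + 6} \cdot 2 = - 144 - 2 \sqrt{3} \cdot 2 = - 144 \left(- 4 \sqrt{3}\right) = 576 \sqrt{3}$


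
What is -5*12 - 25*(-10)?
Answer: 190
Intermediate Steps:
-5*12 - 25*(-10) = -60 + 250 = 190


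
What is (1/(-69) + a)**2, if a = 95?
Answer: 42954916/4761 ≈ 9022.3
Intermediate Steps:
(1/(-69) + a)**2 = (1/(-69) + 95)**2 = (-1/69 + 95)**2 = (6554/69)**2 = 42954916/4761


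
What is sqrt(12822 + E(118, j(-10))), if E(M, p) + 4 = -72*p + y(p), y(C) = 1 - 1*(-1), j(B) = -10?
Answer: 2*sqrt(3385) ≈ 116.36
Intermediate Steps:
y(C) = 2 (y(C) = 1 + 1 = 2)
E(M, p) = -2 - 72*p (E(M, p) = -4 + (-72*p + 2) = -4 + (2 - 72*p) = -2 - 72*p)
sqrt(12822 + E(118, j(-10))) = sqrt(12822 + (-2 - 72*(-10))) = sqrt(12822 + (-2 + 720)) = sqrt(12822 + 718) = sqrt(13540) = 2*sqrt(3385)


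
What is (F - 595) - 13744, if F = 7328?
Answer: -7011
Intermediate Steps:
(F - 595) - 13744 = (7328 - 595) - 13744 = 6733 - 13744 = -7011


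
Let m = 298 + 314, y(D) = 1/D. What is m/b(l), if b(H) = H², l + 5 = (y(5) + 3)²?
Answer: 382500/17161 ≈ 22.289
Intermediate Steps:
y(D) = 1/D
m = 612
l = 131/25 (l = -5 + (1/5 + 3)² = -5 + (⅕ + 3)² = -5 + (16/5)² = -5 + 256/25 = 131/25 ≈ 5.2400)
m/b(l) = 612/((131/25)²) = 612/(17161/625) = 612*(625/17161) = 382500/17161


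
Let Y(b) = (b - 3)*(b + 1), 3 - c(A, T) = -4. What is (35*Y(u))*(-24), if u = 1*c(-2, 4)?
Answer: -26880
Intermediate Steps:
c(A, T) = 7 (c(A, T) = 3 - 1*(-4) = 3 + 4 = 7)
u = 7 (u = 1*7 = 7)
Y(b) = (1 + b)*(-3 + b) (Y(b) = (-3 + b)*(1 + b) = (1 + b)*(-3 + b))
(35*Y(u))*(-24) = (35*(-3 + 7² - 2*7))*(-24) = (35*(-3 + 49 - 14))*(-24) = (35*32)*(-24) = 1120*(-24) = -26880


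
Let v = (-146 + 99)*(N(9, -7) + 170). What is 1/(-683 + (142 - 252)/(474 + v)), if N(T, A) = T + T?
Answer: -4181/2855568 ≈ -0.0014642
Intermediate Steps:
N(T, A) = 2*T
v = -8836 (v = (-146 + 99)*(2*9 + 170) = -47*(18 + 170) = -47*188 = -8836)
1/(-683 + (142 - 252)/(474 + v)) = 1/(-683 + (142 - 252)/(474 - 8836)) = 1/(-683 - 110/(-8362)) = 1/(-683 - 110*(-1/8362)) = 1/(-683 + 55/4181) = 1/(-2855568/4181) = -4181/2855568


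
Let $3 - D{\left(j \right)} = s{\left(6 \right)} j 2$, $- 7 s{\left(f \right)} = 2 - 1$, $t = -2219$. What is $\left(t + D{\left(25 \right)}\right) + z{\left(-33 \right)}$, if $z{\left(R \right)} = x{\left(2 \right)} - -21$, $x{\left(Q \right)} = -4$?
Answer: $- \frac{15343}{7} \approx -2191.9$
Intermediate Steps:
$s{\left(f \right)} = - \frac{1}{7}$ ($s{\left(f \right)} = - \frac{2 - 1}{7} = \left(- \frac{1}{7}\right) 1 = - \frac{1}{7}$)
$D{\left(j \right)} = 3 + \frac{2 j}{7}$ ($D{\left(j \right)} = 3 - - \frac{j}{7} \cdot 2 = 3 - - \frac{2 j}{7} = 3 + \frac{2 j}{7}$)
$z{\left(R \right)} = 17$ ($z{\left(R \right)} = -4 - -21 = -4 + 21 = 17$)
$\left(t + D{\left(25 \right)}\right) + z{\left(-33 \right)} = \left(-2219 + \left(3 + \frac{2}{7} \cdot 25\right)\right) + 17 = \left(-2219 + \left(3 + \frac{50}{7}\right)\right) + 17 = \left(-2219 + \frac{71}{7}\right) + 17 = - \frac{15462}{7} + 17 = - \frac{15343}{7}$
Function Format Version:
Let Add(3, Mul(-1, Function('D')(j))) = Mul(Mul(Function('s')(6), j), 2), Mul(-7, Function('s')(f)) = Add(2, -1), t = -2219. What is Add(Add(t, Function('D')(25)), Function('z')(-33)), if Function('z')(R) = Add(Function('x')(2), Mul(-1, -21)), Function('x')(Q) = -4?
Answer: Rational(-15343, 7) ≈ -2191.9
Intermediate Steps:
Function('s')(f) = Rational(-1, 7) (Function('s')(f) = Mul(Rational(-1, 7), Add(2, -1)) = Mul(Rational(-1, 7), 1) = Rational(-1, 7))
Function('D')(j) = Add(3, Mul(Rational(2, 7), j)) (Function('D')(j) = Add(3, Mul(-1, Mul(Mul(Rational(-1, 7), j), 2))) = Add(3, Mul(-1, Mul(Rational(-2, 7), j))) = Add(3, Mul(Rational(2, 7), j)))
Function('z')(R) = 17 (Function('z')(R) = Add(-4, Mul(-1, -21)) = Add(-4, 21) = 17)
Add(Add(t, Function('D')(25)), Function('z')(-33)) = Add(Add(-2219, Add(3, Mul(Rational(2, 7), 25))), 17) = Add(Add(-2219, Add(3, Rational(50, 7))), 17) = Add(Add(-2219, Rational(71, 7)), 17) = Add(Rational(-15462, 7), 17) = Rational(-15343, 7)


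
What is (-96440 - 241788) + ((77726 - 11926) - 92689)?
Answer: -365117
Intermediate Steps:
(-96440 - 241788) + ((77726 - 11926) - 92689) = -338228 + (65800 - 92689) = -338228 - 26889 = -365117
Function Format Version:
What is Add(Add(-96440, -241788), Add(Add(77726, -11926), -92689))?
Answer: -365117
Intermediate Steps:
Add(Add(-96440, -241788), Add(Add(77726, -11926), -92689)) = Add(-338228, Add(65800, -92689)) = Add(-338228, -26889) = -365117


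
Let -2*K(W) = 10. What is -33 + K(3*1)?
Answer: -38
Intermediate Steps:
K(W) = -5 (K(W) = -½*10 = -5)
-33 + K(3*1) = -33 - 5 = -38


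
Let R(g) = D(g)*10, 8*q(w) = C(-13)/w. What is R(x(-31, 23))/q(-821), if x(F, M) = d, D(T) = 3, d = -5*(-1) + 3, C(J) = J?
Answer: 197040/13 ≈ 15157.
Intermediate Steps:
d = 8 (d = 5 + 3 = 8)
x(F, M) = 8
q(w) = -13/(8*w) (q(w) = (-13/w)/8 = -13/(8*w))
R(g) = 30 (R(g) = 3*10 = 30)
R(x(-31, 23))/q(-821) = 30/((-13/8/(-821))) = 30/((-13/8*(-1/821))) = 30/(13/6568) = 30*(6568/13) = 197040/13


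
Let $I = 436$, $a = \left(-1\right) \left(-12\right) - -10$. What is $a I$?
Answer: $9592$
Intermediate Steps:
$a = 22$ ($a = 12 + 10 = 22$)
$a I = 22 \cdot 436 = 9592$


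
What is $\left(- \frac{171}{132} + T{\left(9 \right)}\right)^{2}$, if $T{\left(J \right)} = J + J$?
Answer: $\frac{540225}{1936} \approx 279.04$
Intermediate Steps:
$T{\left(J \right)} = 2 J$
$\left(- \frac{171}{132} + T{\left(9 \right)}\right)^{2} = \left(- \frac{171}{132} + 2 \cdot 9\right)^{2} = \left(\left(-171\right) \frac{1}{132} + 18\right)^{2} = \left(- \frac{57}{44} + 18\right)^{2} = \left(\frac{735}{44}\right)^{2} = \frac{540225}{1936}$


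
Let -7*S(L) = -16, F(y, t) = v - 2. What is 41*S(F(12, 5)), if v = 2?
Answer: 656/7 ≈ 93.714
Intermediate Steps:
F(y, t) = 0 (F(y, t) = 2 - 2 = 0)
S(L) = 16/7 (S(L) = -⅐*(-16) = 16/7)
41*S(F(12, 5)) = 41*(16/7) = 656/7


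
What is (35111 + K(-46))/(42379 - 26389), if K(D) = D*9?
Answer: 2669/1230 ≈ 2.1699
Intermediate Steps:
K(D) = 9*D
(35111 + K(-46))/(42379 - 26389) = (35111 + 9*(-46))/(42379 - 26389) = (35111 - 414)/15990 = 34697*(1/15990) = 2669/1230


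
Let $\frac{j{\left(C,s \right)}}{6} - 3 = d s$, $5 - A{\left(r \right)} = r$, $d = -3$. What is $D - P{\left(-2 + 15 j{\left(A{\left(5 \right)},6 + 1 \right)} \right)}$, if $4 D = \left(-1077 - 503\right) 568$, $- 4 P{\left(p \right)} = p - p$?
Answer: $-224360$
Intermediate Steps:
$A{\left(r \right)} = 5 - r$
$j{\left(C,s \right)} = 18 - 18 s$ ($j{\left(C,s \right)} = 18 + 6 \left(- 3 s\right) = 18 - 18 s$)
$P{\left(p \right)} = 0$ ($P{\left(p \right)} = - \frac{p - p}{4} = \left(- \frac{1}{4}\right) 0 = 0$)
$D = -224360$ ($D = \frac{\left(-1077 - 503\right) 568}{4} = \frac{\left(-1580\right) 568}{4} = \frac{1}{4} \left(-897440\right) = -224360$)
$D - P{\left(-2 + 15 j{\left(A{\left(5 \right)},6 + 1 \right)} \right)} = -224360 - 0 = -224360 + 0 = -224360$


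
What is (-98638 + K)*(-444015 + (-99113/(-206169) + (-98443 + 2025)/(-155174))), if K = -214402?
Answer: 2223354547197244544720/15996034203 ≈ 1.3899e+11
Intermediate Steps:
(-98638 + K)*(-444015 + (-99113/(-206169) + (-98443 + 2025)/(-155174))) = (-98638 - 214402)*(-444015 + (-99113/(-206169) + (-98443 + 2025)/(-155174))) = -313040*(-444015 + (-99113*(-1/206169) - 96418*(-1/155174))) = -313040*(-444015 + (99113/206169 + 48209/77587)) = -313040*(-444015 + 17629081652/15996034203) = -313040*(-7102461497563393/15996034203) = 2223354547197244544720/15996034203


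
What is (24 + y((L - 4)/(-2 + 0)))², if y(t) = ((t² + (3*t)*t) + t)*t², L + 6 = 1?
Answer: 197205849/64 ≈ 3.0813e+6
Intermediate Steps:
L = -5 (L = -6 + 1 = -5)
y(t) = t²*(t + 4*t²) (y(t) = ((t² + 3*t²) + t)*t² = (4*t² + t)*t² = (t + 4*t²)*t² = t²*(t + 4*t²))
(24 + y((L - 4)/(-2 + 0)))² = (24 + ((-5 - 4)/(-2 + 0))³*(1 + 4*((-5 - 4)/(-2 + 0))))² = (24 + (-9/(-2))³*(1 + 4*(-9/(-2))))² = (24 + (-9*(-½))³*(1 + 4*(-9*(-½))))² = (24 + (9/2)³*(1 + 4*(9/2)))² = (24 + 729*(1 + 18)/8)² = (24 + (729/8)*19)² = (24 + 13851/8)² = (14043/8)² = 197205849/64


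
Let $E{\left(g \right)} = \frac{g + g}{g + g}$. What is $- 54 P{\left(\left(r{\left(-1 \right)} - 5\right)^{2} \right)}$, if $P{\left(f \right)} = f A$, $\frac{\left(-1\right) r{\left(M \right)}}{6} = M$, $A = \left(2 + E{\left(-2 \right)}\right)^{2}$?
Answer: $-486$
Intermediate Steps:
$E{\left(g \right)} = 1$ ($E{\left(g \right)} = \frac{2 g}{2 g} = 2 g \frac{1}{2 g} = 1$)
$A = 9$ ($A = \left(2 + 1\right)^{2} = 3^{2} = 9$)
$r{\left(M \right)} = - 6 M$
$P{\left(f \right)} = 9 f$ ($P{\left(f \right)} = f 9 = 9 f$)
$- 54 P{\left(\left(r{\left(-1 \right)} - 5\right)^{2} \right)} = - 54 \cdot 9 \left(\left(-6\right) \left(-1\right) - 5\right)^{2} = - 54 \cdot 9 \left(6 - 5\right)^{2} = - 54 \cdot 9 \cdot 1^{2} = - 54 \cdot 9 \cdot 1 = \left(-54\right) 9 = -486$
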